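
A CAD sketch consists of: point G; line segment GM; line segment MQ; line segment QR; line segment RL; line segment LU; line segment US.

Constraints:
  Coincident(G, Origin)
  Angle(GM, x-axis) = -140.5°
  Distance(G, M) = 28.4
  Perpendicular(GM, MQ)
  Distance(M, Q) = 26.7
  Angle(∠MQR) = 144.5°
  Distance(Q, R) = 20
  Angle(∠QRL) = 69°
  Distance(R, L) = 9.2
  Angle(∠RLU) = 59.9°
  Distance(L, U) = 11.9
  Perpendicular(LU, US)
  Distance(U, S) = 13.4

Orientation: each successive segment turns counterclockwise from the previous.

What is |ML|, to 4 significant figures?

39.06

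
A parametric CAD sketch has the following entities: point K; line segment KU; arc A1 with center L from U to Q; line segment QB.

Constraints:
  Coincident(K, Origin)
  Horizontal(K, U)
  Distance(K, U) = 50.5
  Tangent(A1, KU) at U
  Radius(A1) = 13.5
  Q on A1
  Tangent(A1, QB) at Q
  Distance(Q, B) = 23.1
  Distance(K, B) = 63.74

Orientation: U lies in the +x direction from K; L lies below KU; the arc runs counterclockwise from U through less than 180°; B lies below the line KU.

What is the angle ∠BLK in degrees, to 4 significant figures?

102.7°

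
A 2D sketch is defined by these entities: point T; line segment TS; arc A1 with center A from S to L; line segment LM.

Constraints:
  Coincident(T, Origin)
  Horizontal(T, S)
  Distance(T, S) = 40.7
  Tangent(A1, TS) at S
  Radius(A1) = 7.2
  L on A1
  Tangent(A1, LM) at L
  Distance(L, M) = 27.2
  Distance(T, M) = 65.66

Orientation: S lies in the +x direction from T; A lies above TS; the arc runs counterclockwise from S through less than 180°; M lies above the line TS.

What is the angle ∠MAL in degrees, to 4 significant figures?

75.17°

T is at the origin; T and S share the same y with |TS| = 40.7 and S on the +x side, so S = (40.70, 0.000). Since A1 is tangent to TS there, AS ⟂ TS, so A = S + (0, 7.2) = (40.70, 7.200). Since AL ⟂ LM (tangency), |AM| = √(7.2² + 27.2²) = 28.14 regardless of where L sits on A1. So M lies on both circle(T, 65.66) and circle(A, 28.14); the above-TS intersection is M = (59.20, 28.40). L is the foot of the tangent from M: L = (47.16, 4.012).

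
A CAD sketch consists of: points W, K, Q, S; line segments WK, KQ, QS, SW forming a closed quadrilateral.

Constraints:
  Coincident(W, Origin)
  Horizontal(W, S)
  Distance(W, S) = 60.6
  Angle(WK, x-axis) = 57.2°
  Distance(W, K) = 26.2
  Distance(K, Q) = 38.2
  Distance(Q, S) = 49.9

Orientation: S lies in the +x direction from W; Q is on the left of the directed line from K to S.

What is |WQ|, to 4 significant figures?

63.74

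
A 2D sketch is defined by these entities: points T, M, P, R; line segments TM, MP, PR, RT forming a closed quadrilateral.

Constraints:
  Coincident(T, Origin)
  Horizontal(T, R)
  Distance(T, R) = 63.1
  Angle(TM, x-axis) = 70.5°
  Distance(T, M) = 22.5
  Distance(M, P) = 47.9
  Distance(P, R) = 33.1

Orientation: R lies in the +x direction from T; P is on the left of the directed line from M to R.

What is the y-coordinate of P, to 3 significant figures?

31.9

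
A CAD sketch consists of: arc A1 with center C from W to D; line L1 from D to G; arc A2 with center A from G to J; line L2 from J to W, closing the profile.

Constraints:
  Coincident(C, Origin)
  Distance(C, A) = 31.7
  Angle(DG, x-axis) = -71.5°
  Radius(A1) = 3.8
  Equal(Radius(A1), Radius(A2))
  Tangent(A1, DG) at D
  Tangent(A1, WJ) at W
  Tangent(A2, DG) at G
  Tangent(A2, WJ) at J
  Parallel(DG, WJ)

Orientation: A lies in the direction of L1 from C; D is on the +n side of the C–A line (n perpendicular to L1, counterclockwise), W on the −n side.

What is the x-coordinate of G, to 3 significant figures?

13.7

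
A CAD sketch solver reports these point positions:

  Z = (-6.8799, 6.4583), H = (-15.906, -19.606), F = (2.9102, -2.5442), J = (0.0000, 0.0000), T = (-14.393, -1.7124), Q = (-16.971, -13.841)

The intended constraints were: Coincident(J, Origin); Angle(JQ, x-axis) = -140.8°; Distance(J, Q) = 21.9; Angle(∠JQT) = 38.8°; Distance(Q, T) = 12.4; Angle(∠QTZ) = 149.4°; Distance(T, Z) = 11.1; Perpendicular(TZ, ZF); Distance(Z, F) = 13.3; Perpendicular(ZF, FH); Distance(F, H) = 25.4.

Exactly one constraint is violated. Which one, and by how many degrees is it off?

Perpendicular(ZF, FH) — off by 5.20°.

J = (0.00, 0.00) ✓; JQ at -140.8° ✓; |JQ| = 21.90 ✓; ∠JQT = 38.80° ✓; |QT| = 12.40 ✓; ∠QTZ = 149.4° ✓; |TZ| = 11.10 ✓; ∠(TZ, ZF) = 90.00° ✓; |ZF| = 13.30 ✓; ∠(ZF, FH) = 95.20° ✗; |FH| = 25.40 ✓.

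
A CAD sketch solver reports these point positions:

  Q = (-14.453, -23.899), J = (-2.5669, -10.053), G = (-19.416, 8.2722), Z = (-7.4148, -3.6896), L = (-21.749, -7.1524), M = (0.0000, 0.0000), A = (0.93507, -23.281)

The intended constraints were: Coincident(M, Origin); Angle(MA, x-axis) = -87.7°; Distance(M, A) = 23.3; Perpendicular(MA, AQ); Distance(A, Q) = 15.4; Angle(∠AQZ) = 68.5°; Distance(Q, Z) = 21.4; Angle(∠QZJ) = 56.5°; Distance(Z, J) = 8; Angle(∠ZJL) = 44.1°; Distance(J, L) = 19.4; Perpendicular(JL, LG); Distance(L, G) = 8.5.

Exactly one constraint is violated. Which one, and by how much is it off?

Distance(L, G) = 8.5 — off by 7.10.

M = (0.00, 0.00) ✓; MA at -87.70° ✓; |MA| = 23.30 ✓; ∠(MA, AQ) = 90.00° ✓; |AQ| = 15.40 ✓; ∠AQZ = 68.50° ✓; |QZ| = 21.40 ✓; ∠QZJ = 56.50° ✓; |ZJ| = 8.000 ✓; ∠ZJL = 44.10° ✓; |JL| = 19.40 ✓; ∠(JL, LG) = 90.00° ✓; |LG| = 15.60 ✗.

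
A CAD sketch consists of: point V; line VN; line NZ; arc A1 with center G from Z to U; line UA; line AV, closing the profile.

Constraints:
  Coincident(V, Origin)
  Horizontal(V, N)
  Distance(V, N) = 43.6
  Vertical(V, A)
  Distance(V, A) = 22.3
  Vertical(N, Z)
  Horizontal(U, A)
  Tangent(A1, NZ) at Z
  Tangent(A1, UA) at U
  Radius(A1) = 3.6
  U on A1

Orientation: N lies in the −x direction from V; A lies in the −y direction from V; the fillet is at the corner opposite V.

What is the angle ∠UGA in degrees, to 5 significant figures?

84.857°

The virtual corner opposite V is at (-43.600, -22.300). A1 meets NZ tangentially, so GZ is at right angles to NZ and tangency of A1 to UA means the radius GU is perpendicular to UA, with radius 3.6, so the center G sits 3.6 in from both sides at G = (-40.000, -18.700). That places the tangent points at Z = (-43.600, -18.700) on NZ and U = (-40.000, -22.300) on UA. Then cos ∠UGA = GU·GA / (|GU||GA|), giving 84.857°.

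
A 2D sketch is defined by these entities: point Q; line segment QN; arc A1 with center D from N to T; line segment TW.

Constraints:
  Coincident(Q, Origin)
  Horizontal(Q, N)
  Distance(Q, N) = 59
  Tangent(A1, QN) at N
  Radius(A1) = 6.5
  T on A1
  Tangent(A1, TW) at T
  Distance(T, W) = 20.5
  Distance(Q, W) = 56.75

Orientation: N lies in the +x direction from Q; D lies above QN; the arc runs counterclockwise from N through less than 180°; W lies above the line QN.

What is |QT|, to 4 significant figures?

64.79

Checks: ∠(DN, NQ) = 90.00° ✓; |DT| = 6.500 ✓; ∠(DT, TW) = 90.00° ✓; |TW| = 20.50 ✓; |QW| = 56.75 ✓.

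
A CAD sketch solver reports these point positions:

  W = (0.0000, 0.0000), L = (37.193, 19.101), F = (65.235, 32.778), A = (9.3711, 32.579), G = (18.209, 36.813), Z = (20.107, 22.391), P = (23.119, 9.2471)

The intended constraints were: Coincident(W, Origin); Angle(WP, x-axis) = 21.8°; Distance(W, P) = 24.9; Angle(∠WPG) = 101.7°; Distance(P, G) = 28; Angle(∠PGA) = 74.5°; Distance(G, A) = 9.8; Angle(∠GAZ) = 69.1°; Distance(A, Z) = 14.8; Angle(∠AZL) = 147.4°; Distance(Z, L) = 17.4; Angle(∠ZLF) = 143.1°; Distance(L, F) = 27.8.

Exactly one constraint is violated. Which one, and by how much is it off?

Distance(L, F) = 27.8 — off by 3.40.

W = (0.00, 0.00) ✓; WP at 21.80° ✓; |WP| = 24.90 ✓; ∠WPG = 101.7° ✓; |PG| = 28.00 ✓; ∠PGA = 74.50° ✓; |GA| = 9.800 ✓; ∠GAZ = 69.10° ✓; |AZ| = 14.80 ✓; ∠AZL = 147.4° ✓; |ZL| = 17.40 ✓; ∠ZLF = 143.1° ✓; |LF| = 31.20 ✗.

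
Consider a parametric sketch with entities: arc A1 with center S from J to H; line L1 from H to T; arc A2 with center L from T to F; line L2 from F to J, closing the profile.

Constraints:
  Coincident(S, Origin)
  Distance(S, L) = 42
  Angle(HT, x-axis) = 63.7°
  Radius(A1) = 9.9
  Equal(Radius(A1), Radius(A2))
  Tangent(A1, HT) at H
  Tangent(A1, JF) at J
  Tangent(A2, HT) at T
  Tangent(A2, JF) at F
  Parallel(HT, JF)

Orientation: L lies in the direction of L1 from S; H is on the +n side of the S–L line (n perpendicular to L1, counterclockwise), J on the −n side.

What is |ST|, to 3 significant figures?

43.2

Tangency of A1 to both parallel lines with radius 9.9 puts H and J at S ± 9.9·n: H = (-8.88, 4.39), J = (8.88, -4.39). Equal radii place T and F the same way about L: T = L + 9.9·n = (9.73, 42.0), F = L − 9.9·n = (27.5, 33.3). Then |ST| = |T − S| = 43.2.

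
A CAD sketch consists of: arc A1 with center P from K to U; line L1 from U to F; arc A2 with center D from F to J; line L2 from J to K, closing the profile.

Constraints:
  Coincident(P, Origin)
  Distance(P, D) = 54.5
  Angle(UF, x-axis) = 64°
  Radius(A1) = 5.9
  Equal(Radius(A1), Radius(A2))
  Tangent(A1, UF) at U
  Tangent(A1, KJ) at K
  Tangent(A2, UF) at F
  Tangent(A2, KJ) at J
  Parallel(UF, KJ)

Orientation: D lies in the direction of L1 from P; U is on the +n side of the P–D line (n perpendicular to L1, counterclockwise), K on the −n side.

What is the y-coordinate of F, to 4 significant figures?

51.57

The slot axis is L1's direction at 64.0°, so u = (cos 64.0°, sin 64.0°) = (0.4384, 0.8988) and n = (−sin 64.0°, cos 64.0°) = (-0.8988, 0.4384). P is at the origin and D lies 54.5 along u from P, so D = 54.5·u = (23.89, 48.98). Tangency of A1 to both parallel lines with radius 5.9 puts U and K at P ± 5.9·n: U = (-5.303, 2.586), K = (5.303, -2.586). Equal radii place F and J the same way about D: F = D + 5.9·n = (18.59, 51.57), J = D − 5.9·n = (29.19, 46.40). So F.y = 51.57.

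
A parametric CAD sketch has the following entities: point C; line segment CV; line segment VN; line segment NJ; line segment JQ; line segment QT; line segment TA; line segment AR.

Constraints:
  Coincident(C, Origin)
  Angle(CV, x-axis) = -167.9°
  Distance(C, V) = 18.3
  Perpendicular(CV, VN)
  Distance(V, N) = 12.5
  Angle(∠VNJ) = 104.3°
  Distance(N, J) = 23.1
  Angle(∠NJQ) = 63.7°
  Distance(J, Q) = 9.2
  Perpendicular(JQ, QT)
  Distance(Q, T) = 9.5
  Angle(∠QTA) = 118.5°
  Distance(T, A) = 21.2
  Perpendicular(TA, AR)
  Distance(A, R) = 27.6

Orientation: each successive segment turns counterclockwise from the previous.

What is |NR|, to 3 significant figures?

41.5

C is at the origin; CV runs at -167.9° with length 18.3, so V = (-17.9, -3.84). CV ⟂ VN, so VN runs at -77.9°; with |VN| = 12.5, N = (-15.3, -16.1). ∠VNJ = 104.3° gives NJ at -2.20° from the x-axis; with |NJ| = 23.1, J = (7.81, -16.9). ∠NJQ = 63.7° gives JQ at 114° from the x-axis; with |JQ| = 9.2, Q = (4.05, -8.55). JQ is perpendicular to QT, so QT runs at -156°; with |QT| = 9.5, T = (-4.62, -12.4). ∠QTA = 118.5° gives TA at -94.4° from the x-axis; with |TA| = 21.2, A = (-6.25, -33.6). TA is perpendicular to AR, so AR runs at -4.40°; with |AR| = 27.6, R = (21.3, -35.7). Then |NR| = |R − N| = 41.5.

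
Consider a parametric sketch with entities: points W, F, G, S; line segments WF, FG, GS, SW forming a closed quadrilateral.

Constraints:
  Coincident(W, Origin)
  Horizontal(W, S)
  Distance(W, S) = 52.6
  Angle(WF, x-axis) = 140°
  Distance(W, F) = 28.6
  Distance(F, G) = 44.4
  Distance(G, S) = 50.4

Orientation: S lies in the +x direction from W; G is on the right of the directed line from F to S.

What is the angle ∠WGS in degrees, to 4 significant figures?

87.30°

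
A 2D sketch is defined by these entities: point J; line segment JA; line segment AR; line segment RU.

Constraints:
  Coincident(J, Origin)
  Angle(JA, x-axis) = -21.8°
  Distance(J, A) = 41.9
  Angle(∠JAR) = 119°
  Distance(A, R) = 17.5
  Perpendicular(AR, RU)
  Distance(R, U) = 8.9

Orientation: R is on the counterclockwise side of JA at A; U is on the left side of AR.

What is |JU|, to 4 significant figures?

46.90

J is at the origin; JA runs at -21.8° with length 41.9, so A = 41.9·(cos -21.8°, sin -21.8°) = (38.90, -15.56). ∠JAR = 119.0°, so AR runs at -21.8° + (180° − 119.0°) = 39.20° from the x-axis; with |AR| = 17.5, R = A + 17.5·(cos 39.20°, sin 39.20°) = (52.47, -4.500). The perpendicularity gives RU at right angles to AR; with |RU| = 8.9 on the left of AR, U = R + 8.9·(-0.6320, 0.7749) = (46.84, 2.397). Then |JU| = |U − J| = 46.90.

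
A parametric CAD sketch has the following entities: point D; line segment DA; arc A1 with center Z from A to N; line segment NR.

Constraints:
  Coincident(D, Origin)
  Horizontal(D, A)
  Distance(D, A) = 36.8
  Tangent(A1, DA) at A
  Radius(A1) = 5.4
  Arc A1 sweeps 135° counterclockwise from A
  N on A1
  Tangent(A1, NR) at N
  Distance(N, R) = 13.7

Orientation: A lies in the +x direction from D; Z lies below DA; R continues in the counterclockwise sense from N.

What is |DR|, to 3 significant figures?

46.7

D is at the origin; D and A share the same y with |DA| = 36.8 and A on the +x side, so A = (36.8, 0.00). A1 meets DA tangentially, so ZA is at right angles to DA, so Z = A + (0, -5.4) = (36.8, -5.40). On A1, A sits at bearing 90° from Z; a 135° counterclockwise sweep puts N at bearing 225°, so N = Z + 5.4·(cos 225°, sin 225°) = (33.0, -9.22). Since A1 is tangent to NR there, ZN ⟂ NR, so NR runs along (−sin 225°, cos 225°); with |NR| = 13.7, R = (42.7, -18.9). Then |DR| = |R − D| = 46.7.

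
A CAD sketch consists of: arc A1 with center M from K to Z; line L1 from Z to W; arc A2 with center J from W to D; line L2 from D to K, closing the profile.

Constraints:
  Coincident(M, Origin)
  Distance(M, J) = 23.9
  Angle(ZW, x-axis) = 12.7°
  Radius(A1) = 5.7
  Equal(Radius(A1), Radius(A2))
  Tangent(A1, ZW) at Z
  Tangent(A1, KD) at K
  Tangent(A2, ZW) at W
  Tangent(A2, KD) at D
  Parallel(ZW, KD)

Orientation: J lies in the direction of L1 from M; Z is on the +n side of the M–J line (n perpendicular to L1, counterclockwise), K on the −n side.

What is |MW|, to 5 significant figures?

24.570

Tangency of A1 to both parallel lines with radius 5.7 puts Z and K at M ± 5.7·n: Z = (-1.2531, 5.5605), K = (1.2531, -5.5605). Equal radii place W and D the same way about J: W = J + 5.7·n = (22.062, 10.815), D = J − 5.7·n = (24.568, -0.30622). Then |MW| = |W − M| = 24.570.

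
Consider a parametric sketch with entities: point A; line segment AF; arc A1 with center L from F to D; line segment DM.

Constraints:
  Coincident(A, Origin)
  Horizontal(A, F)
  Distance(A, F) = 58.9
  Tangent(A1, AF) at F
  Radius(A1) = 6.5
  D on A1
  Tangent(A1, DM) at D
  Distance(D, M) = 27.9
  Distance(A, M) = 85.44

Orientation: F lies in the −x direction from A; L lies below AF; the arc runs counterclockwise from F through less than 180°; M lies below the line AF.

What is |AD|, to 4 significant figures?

63.80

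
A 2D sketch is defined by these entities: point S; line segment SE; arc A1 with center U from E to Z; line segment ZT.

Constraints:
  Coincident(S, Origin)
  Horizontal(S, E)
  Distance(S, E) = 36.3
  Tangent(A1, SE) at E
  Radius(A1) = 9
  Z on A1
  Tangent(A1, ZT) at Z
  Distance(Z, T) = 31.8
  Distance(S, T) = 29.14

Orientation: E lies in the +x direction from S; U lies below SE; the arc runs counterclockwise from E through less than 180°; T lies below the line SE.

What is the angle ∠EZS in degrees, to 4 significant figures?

148.6°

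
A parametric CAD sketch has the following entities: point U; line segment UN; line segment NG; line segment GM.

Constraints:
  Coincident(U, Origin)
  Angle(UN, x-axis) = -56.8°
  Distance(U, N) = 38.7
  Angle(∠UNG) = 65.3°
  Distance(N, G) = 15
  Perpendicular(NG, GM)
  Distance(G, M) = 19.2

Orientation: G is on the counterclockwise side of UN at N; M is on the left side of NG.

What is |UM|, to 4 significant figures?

16.00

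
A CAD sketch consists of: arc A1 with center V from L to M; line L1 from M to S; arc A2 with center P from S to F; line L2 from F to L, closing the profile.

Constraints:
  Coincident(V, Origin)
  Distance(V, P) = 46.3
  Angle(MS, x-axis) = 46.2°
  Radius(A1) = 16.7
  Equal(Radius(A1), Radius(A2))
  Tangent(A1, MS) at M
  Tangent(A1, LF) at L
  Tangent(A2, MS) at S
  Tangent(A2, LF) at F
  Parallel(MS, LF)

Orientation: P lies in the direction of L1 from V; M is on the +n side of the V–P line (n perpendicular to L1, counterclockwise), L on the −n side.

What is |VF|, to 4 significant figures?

49.22

The slot axis is L1's direction at 46.2°, so u = (cos 46.2°, sin 46.2°) = (0.6921, 0.7218) and n = (−sin 46.2°, cos 46.2°) = (-0.7218, 0.6921). V is at the origin and P lies 46.3 along u from V, so P = 46.3·u = (32.05, 33.42). Tangency of A1 to both parallel lines with radius 16.7 puts M and L at V ± 16.7·n: M = (-12.05, 11.56), L = (12.05, -11.56). Equal radii place S and F the same way about P: S = P + 16.7·n = (19.99, 44.98), F = P − 16.7·n = (44.10, 21.86). Then |VF| = |F − V| = 49.22.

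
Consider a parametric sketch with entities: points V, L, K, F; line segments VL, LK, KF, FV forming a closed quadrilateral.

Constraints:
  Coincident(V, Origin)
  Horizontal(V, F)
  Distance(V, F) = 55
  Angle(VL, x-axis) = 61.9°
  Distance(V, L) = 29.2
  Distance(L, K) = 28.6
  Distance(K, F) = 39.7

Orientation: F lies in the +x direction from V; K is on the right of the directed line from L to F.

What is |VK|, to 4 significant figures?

15.65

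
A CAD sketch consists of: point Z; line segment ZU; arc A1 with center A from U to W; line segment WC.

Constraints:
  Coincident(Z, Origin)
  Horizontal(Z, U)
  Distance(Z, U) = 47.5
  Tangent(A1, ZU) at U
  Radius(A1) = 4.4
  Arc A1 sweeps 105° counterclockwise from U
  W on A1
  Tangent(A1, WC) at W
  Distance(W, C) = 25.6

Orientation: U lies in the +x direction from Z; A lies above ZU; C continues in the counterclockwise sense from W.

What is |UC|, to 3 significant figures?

30.4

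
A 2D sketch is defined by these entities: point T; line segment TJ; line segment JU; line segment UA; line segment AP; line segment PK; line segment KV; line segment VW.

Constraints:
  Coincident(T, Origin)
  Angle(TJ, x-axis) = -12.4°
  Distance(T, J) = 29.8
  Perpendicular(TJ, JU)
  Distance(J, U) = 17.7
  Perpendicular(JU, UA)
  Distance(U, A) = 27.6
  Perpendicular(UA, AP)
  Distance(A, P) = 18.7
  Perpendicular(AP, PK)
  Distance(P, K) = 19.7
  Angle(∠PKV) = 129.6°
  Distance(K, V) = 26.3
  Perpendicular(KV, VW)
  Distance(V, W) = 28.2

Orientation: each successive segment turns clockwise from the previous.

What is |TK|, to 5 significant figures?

21.923

T is at the origin; TJ runs at -12.4° with length 29.8, so J = (29.105, -6.3991). TJ is perpendicular to JU, so JU runs at -102.40°; with |JU| = 17.7, U = (25.304, -23.686). JU is perpendicular to UA, so UA runs at 167.60°; with |UA| = 27.6, A = (-1.6521, -17.760). UA ⟂ AP, so AP runs at 77.600°; with |AP| = 18.7, P = (2.3634, 0.50425). The perpendicularity gives PK at right angles to AP, so PK runs at -12.400°; with |PK| = 19.7, K = (21.604, -3.7260). Then |TK| = |K − T| = 21.923.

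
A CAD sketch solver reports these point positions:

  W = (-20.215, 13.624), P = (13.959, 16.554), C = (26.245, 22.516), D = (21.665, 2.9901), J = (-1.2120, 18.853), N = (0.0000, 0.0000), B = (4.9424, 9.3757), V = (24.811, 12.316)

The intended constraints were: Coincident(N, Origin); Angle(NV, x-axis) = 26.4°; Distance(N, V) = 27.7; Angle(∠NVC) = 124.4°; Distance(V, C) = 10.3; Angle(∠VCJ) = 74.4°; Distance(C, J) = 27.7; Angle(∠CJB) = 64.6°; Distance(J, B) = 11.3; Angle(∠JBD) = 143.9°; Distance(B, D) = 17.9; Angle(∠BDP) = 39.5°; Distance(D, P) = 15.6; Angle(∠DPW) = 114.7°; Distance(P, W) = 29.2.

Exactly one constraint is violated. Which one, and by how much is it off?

Distance(P, W) = 29.2 — off by 5.10.

N = (0.00, 0.00) ✓; NV at 26.40° ✓; |NV| = 27.70 ✓; ∠NVC = 124.4° ✓; |VC| = 10.30 ✓; ∠VCJ = 74.40° ✓; |CJ| = 27.70 ✓; ∠CJB = 64.60° ✓; |JB| = 11.30 ✓; ∠JBD = 143.9° ✓; |BD| = 17.90 ✓; ∠BDP = 39.50° ✓; |DP| = 15.60 ✓; ∠DPW = 114.7° ✓; |PW| = 34.30 ✗.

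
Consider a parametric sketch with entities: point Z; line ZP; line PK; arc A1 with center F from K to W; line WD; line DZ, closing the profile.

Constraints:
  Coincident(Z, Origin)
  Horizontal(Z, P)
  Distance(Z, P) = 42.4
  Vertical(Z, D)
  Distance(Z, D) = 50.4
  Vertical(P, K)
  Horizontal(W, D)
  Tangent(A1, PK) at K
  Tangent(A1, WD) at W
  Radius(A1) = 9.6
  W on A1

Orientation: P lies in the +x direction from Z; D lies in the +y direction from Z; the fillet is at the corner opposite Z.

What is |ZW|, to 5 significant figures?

60.133

Z is at the origin; ZP is horizontal with |ZP| = 42.4 and P on the +x side, so P = (42.400, 0.0000). ZD is vertical with |ZD| = 50.4 and D on the +y side, so D = (0.0000, 50.400). The virtual corner opposite Z is at (42.400, 50.400). Since A1 is tangent to PK there, FK ⟂ PK and tangency of A1 to WD means the radius FW is perpendicular to WD, with radius 9.6, so the center F sits 9.6 in from both sides at F = (32.800, 40.800). That places the tangent points at K = (42.400, 40.800) on PK and W = (32.800, 50.400) on WD. Then |ZW| = |W − Z| = 60.133.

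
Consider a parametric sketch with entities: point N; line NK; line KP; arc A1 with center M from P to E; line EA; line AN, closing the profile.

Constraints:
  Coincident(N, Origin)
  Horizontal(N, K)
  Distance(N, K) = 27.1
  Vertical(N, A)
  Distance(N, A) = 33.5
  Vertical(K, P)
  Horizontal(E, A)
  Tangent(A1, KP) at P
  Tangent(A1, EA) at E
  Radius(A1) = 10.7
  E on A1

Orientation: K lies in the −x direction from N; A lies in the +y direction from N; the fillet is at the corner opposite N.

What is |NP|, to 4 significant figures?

35.42

N is at the origin; NK is horizontal with |NK| = 27.1 and K on the −x side, so K = (-27.10, 0.000). N and A share the same x with |NA| = 33.5 and A on the +y side, so A = (0.000, 33.50). The virtual corner opposite N is at (-27.10, 33.50). The tangent condition forces MP to be normal to KP and since A1 is tangent to EA there, ME ⟂ EA, with radius 10.7, so the center M sits 10.7 in from both sides at M = (-16.40, 22.80). That places the tangent points at P = (-27.10, 22.80) on KP and E = (-16.40, 33.50) on EA. Then |NP| = |P − N| = 35.42.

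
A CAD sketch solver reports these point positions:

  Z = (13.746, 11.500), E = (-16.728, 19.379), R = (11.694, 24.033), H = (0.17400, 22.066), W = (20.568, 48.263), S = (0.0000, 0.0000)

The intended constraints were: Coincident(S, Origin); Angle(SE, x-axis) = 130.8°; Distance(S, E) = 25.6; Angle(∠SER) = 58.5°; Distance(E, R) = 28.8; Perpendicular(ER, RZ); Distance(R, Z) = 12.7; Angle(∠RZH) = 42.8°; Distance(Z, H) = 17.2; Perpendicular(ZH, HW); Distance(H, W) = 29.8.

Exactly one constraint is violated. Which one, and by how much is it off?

Distance(H, W) = 29.8 — off by 3.40.

S = (0.00, 0.00) ✓; SE at 130.8° ✓; |SE| = 25.60 ✓; ∠SER = 58.50° ✓; |ER| = 28.80 ✓; ∠(ER, RZ) = 90.00° ✓; |RZ| = 12.70 ✓; ∠RZH = 42.80° ✓; |ZH| = 17.20 ✓; ∠(ZH, HW) = 90.00° ✓; |HW| = 33.20 ✗.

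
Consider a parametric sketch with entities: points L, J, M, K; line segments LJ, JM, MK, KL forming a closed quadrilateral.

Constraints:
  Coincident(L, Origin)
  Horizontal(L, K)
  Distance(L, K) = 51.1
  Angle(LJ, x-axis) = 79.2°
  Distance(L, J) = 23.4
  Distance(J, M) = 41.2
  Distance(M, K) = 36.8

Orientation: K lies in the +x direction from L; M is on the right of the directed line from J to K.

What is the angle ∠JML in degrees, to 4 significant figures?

29.19°

Checks: |JM| = 41.20 ✓; |MK| = 36.80 ✓.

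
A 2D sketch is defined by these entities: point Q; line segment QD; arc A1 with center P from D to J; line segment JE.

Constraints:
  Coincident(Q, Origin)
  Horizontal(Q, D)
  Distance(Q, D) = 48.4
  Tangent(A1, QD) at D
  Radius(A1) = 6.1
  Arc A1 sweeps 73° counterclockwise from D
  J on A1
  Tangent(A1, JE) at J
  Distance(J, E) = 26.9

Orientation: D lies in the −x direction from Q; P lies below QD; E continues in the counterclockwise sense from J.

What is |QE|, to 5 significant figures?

68.983

Q is at the origin; QD is horizontal with |QD| = 48.4 and D on the −x side, so D = (-48.400, 0.0000). A1 meets QD tangentially, so PD is at right angles to QD, so P = D + (0, -6.1) = (-48.400, -6.1000). On A1, D sits at bearing 90° from P; a 73° counterclockwise sweep puts J at bearing 163°, so J = P + 6.1·(cos 163°, sin 163°) = (-54.233, -4.3165). Tangency of A1 to JE means the radius PJ is perpendicular to JE, so JE runs along (−sin 163°, cos 163°); with |JE| = 26.9, E = (-62.098, -30.041). Then |QE| = |E − Q| = 68.983.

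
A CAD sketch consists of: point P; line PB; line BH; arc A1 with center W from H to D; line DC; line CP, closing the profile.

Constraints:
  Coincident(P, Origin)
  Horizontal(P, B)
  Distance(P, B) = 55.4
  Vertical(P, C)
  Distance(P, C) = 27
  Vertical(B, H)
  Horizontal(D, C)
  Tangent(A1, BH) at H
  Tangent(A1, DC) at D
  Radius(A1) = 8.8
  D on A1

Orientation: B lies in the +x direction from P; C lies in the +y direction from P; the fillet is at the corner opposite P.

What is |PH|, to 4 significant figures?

58.31

P is at the origin; PB is horizontal with |PB| = 55.4 and B on the +x side, so B = (55.40, 0.000). P and C share the same x with |PC| = 27.0 and C on the +y side, so C = (0.000, 27.00). The virtual corner opposite P is at (55.40, 27.00). The tangent condition forces WH to be normal to BH and tangency of A1 to DC means the radius WD is perpendicular to DC, with radius 8.8, so the center W sits 8.8 in from both sides at W = (46.60, 18.20). That places the tangent points at H = (55.40, 18.20) on BH and D = (46.60, 27.00) on DC. Then |PH| = |H − P| = 58.31.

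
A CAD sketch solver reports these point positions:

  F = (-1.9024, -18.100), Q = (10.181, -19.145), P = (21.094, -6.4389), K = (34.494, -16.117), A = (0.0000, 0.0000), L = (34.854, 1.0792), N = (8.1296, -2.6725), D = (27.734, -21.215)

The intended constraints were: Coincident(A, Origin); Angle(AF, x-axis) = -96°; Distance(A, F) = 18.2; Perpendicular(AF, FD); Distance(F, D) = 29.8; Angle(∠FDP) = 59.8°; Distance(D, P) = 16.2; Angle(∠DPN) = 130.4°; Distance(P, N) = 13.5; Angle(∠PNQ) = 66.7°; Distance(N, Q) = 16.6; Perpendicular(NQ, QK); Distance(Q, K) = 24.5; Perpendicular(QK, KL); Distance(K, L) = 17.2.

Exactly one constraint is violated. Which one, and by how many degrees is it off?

Perpendicular(QK, KL) — off by 8.30°.

A = (0.00, 0.00) ✓; AF at -96.00° ✓; |AF| = 18.20 ✓; ∠(AF, FD) = 90.00° ✓; |FD| = 29.80 ✓; ∠FDP = 59.80° ✓; |DP| = 16.20 ✓; ∠DPN = 130.4° ✓; |PN| = 13.50 ✓; ∠PNQ = 66.70° ✓; |NQ| = 16.60 ✓; ∠(NQ, QK) = 90.00° ✓; |QK| = 24.50 ✓; ∠(QK, KL) = 81.70° ✗; |KL| = 17.20 ✓.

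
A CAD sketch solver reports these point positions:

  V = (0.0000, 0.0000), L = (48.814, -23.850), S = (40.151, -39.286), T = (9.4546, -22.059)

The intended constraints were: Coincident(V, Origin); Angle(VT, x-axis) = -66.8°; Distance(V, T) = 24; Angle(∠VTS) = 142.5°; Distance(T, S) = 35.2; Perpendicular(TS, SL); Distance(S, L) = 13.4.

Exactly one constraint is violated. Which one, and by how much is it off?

Distance(S, L) = 13.4 — off by 4.30.

V = (0.00, 0.00) ✓; VT at -66.80° ✓; |VT| = 24.00 ✓; ∠VTS = 142.5° ✓; |TS| = 35.20 ✓; ∠(TS, SL) = 90.00° ✓; |SL| = 17.70 ✗.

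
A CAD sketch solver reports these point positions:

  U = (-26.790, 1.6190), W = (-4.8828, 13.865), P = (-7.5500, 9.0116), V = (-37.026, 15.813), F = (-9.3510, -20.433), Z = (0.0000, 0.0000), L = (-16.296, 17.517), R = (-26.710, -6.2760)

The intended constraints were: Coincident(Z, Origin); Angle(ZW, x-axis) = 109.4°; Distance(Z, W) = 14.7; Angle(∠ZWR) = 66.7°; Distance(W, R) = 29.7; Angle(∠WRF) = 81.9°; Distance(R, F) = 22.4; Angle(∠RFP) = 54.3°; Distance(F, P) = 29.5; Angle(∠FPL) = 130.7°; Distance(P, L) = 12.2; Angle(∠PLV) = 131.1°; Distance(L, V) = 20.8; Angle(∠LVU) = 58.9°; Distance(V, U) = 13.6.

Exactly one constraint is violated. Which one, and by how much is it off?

Distance(V, U) = 13.6 — off by 3.90.

Z = (0.00, 0.00) ✓; ZW at 109.4° ✓; |ZW| = 14.70 ✓; ∠ZWR = 66.70° ✓; |WR| = 29.70 ✓; ∠WRF = 81.90° ✓; |RF| = 22.40 ✓; ∠RFP = 54.30° ✓; |FP| = 29.50 ✓; ∠FPL = 130.7° ✓; |PL| = 12.20 ✓; ∠PLV = 131.1° ✓; |LV| = 20.80 ✓; ∠LVU = 58.90° ✓; |VU| = 17.50 ✗.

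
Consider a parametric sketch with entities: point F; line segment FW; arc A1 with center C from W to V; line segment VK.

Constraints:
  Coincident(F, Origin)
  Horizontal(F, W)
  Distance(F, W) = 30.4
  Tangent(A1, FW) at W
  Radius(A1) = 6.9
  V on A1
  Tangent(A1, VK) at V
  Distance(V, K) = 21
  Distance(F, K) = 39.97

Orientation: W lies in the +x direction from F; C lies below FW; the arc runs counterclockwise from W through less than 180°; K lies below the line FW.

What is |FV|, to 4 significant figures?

25.02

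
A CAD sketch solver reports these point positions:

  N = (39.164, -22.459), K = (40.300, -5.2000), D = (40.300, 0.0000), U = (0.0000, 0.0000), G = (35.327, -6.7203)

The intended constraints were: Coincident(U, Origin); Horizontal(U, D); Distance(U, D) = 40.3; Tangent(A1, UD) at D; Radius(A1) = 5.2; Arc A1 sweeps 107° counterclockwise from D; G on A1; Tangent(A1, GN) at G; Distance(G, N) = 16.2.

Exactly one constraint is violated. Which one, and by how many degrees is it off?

Tangent(A1, GN) at G — off by 3.30°.

U = (0.00, 0.00) ✓; U.y = 0.00, D.y = 0.00 ✓; |UD| = 40.30 ✓; ∠(KD, DU) = 90.00° ✓; |KD| = 5.200 ✓; bearing(K→G) − bearing(K→D) = 107.0° ✓; |KG| = 5.200 ✓; ∠(KG, GN) = 93.30° ✗; |GN| = 16.20 ✓.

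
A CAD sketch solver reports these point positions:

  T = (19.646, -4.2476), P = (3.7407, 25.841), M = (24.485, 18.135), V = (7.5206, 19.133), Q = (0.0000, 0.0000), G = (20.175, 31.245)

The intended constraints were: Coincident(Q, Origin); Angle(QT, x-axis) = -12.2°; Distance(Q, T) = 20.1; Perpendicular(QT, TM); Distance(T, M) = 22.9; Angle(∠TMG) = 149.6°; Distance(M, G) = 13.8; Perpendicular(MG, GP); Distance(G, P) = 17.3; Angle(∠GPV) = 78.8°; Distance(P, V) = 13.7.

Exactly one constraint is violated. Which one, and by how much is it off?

Distance(P, V) = 13.7 — off by 6.00.

Q = (0.00, 0.00) ✓; QT at -12.20° ✓; |QT| = 20.10 ✓; ∠(QT, TM) = 90.00° ✓; |TM| = 22.90 ✓; ∠TMG = 149.6° ✓; |MG| = 13.80 ✓; ∠(MG, GP) = 90.00° ✓; |GP| = 17.30 ✓; ∠GPV = 78.80° ✓; |PV| = 7.700 ✗.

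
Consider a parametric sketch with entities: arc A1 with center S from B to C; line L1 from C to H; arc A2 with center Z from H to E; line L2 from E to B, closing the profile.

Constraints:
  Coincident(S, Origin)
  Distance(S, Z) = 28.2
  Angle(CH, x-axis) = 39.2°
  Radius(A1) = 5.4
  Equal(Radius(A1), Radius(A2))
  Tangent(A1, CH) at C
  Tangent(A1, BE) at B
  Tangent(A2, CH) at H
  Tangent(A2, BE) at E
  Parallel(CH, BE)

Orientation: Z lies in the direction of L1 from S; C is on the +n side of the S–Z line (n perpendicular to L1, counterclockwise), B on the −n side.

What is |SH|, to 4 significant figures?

28.71

Tangency of A1 to both parallel lines with radius 5.4 puts C and B at S ± 5.4·n: C = (-3.413, 4.185), B = (3.413, -4.185). Equal radii place H and E the same way about Z: H = Z + 5.4·n = (18.44, 22.01), E = Z − 5.4·n = (25.27, 13.64). Then |SH| = |H − S| = 28.71.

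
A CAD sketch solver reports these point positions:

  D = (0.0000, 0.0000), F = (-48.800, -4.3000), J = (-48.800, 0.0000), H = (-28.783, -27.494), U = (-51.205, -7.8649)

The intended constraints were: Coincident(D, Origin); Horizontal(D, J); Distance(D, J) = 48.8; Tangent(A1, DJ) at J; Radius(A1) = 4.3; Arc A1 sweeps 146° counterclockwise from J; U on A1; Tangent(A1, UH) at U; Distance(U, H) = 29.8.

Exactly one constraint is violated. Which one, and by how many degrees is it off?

Tangent(A1, UH) at U — off by 7.20°.

D = (0.00, 0.00) ✓; D.y = 0.00, J.y = 0.00 ✓; |DJ| = 48.80 ✓; ∠(FJ, JD) = 90.00° ✓; |FJ| = 4.300 ✓; bearing(F→U) − bearing(F→J) = 146.0° ✓; |FU| = 4.300 ✓; ∠(FU, UH) = 97.20° ✗; |UH| = 29.80 ✓.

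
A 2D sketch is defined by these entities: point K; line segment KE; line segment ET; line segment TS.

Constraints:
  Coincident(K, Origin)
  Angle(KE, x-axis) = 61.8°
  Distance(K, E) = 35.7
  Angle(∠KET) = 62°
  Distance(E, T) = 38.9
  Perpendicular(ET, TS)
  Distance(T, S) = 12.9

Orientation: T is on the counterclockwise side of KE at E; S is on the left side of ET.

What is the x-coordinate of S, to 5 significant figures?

-22.075

∠KET = 62.0°, so ET runs at 61.8° + (180° − 62.0°) = 179.80° from the x-axis; with |ET| = 38.9, T = E + 38.9·(cos 179.80°, sin 179.80°) = (-22.030, 31.598). ET is perpendicular to TS; with |TS| = 12.9 on the left of ET, S = T + 12.9·(-0.0034907, -0.99999) = (-22.075, 18.698). So S.x = -22.075.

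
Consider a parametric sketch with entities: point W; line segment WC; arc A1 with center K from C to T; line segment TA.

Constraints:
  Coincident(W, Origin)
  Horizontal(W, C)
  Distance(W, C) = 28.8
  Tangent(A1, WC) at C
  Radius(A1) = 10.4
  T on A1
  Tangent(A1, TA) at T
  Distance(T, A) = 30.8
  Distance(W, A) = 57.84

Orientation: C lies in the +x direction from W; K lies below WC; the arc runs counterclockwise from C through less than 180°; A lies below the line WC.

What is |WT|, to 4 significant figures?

27.22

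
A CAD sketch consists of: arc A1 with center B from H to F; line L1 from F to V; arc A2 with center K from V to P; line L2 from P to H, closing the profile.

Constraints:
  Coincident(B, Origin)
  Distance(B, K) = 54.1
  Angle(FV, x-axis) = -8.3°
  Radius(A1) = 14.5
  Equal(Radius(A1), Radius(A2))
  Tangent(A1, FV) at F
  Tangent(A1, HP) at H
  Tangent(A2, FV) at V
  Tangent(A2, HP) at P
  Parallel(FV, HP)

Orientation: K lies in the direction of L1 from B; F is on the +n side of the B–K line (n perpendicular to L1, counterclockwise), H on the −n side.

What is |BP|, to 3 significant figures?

56.0

The slot axis is L1's direction at -8.3°, so u = (cos -8.3°, sin -8.3°) = (0.990, -0.144) and n = (−sin -8.3°, cos -8.3°) = (0.144, 0.990). B is at the origin and K lies 54.1 along u from B, so K = 54.1·u = (53.5, -7.81). Tangency of A1 to both parallel lines with radius 14.5 puts F and H at B ± 14.5·n: F = (2.09, 14.3), H = (-2.09, -14.3). Equal radii place V and P the same way about K: V = K + 14.5·n = (55.6, 6.54), P = K − 14.5·n = (51.4, -22.2). Then |BP| = |P − B| = 56.0.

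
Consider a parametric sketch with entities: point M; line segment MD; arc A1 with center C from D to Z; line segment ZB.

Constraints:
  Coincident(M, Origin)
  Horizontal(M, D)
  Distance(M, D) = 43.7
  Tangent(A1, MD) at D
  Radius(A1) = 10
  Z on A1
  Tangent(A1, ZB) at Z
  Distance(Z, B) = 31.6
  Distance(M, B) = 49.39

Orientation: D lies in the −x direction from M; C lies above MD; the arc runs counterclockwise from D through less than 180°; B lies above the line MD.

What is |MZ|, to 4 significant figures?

34.87

Checks: |CZ| = 10.00 ✓; ∠(CZ, ZB) = 90.00° ✓; |ZB| = 31.60 ✓; |MB| = 49.39 ✓.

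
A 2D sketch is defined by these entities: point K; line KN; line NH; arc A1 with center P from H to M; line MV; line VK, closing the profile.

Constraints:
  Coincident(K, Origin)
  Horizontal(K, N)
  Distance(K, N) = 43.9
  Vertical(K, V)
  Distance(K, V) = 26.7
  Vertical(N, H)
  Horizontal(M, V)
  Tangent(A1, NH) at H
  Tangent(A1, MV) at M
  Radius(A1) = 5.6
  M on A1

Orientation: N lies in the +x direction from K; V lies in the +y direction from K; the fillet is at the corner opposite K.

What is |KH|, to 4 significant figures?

48.71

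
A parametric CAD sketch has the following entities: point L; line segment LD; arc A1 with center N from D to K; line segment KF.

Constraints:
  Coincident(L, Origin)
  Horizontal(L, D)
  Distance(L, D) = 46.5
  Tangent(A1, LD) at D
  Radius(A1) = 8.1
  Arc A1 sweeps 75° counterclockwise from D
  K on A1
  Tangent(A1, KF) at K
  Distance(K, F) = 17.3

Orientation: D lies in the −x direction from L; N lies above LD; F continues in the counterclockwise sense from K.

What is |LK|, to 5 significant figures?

39.139

The tangent condition forces ND to be normal to LD, so N = D + (0, 8.1) = (-46.500, 8.1000). On A1, D sits at bearing -90° from N; a 75° counterclockwise sweep puts K at bearing -15°, so K = N + 8.1·(cos -15°, sin -15°) = (-38.676, 6.0036). Then |LK| = |K − L| = 39.139.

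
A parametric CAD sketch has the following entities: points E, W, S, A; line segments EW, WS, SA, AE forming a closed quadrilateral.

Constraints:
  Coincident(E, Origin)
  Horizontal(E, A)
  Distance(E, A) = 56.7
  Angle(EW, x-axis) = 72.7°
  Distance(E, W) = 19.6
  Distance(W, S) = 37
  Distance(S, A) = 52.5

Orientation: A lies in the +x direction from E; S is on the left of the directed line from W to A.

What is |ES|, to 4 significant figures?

55.32

E is at the origin; EA is horizontal with |EA| = 56.7 and A in +x, so A = (56.7, 0). EW runs at 72.7° with |EW| = 19.6, so W = (5.829, 18.71). S is determined by |WS| = 37.0 and |SA| = 52.5 together: it lies at the intersection of circle(W, 37.0) and circle(A, 52.5). With |WA| = 54.20, the foot of the radical line on WA is 14.31 from W and the perpendicular offset is √(37.0² − 14.31²) = 34.12. Taking the left-of-WA solution: S = (31.03, 45.80).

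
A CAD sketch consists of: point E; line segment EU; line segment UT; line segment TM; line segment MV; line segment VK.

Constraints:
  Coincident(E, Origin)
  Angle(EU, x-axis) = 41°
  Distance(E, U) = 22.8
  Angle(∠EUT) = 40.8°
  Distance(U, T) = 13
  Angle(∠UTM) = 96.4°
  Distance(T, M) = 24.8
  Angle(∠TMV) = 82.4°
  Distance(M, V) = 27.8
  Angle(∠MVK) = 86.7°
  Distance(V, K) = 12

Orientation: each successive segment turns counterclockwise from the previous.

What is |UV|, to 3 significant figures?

26.9

∠UTM = 96.4° gives TM at -96.2° from the x-axis; with |TM| = 24.8, M = (1.53, -9.74). ∠TMV = 82.4° gives MV at 1.40° from the x-axis; with |MV| = 27.8, V = (29.3, -9.06). Then |UV| = |V − U| = 26.9.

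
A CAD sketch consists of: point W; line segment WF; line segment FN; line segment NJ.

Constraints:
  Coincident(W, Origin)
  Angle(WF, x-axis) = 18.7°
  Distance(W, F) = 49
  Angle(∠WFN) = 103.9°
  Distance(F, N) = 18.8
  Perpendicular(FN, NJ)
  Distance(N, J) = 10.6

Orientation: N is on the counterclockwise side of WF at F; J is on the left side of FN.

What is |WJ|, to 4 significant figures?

47.97

W is at the origin; WF runs at 18.7° with length 49.0, so F = 49.0·(cos 18.7°, sin 18.7°) = (46.41, 15.71). ∠WFN = 103.9°, so FN runs at 18.7° + (180° − 103.9°) = 94.80° from the x-axis; with |FN| = 18.8, N = F + 18.8·(cos 94.80°, sin 94.80°) = (44.84, 34.44). FN is perpendicular to NJ; with |NJ| = 10.6 on the left of FN, J = N + 10.6·(-0.9965, -0.08368) = (34.28, 33.56). Then |WJ| = |J − W| = 47.97.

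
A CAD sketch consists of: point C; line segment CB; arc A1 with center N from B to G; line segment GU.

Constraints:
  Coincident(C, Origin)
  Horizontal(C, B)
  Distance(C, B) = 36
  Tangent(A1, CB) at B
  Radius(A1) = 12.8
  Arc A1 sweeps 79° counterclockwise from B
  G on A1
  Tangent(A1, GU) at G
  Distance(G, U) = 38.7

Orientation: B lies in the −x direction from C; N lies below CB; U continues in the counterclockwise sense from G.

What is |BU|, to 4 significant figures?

52.30

C is at the origin; CB is horizontal with |CB| = 36.0 and B on the −x side, so B = (-36.00, 0.000). The tangent condition forces NB to be normal to CB, so N = B + (0, -12.8) = (-36.00, -12.80). On A1, B sits at bearing 90° from N; a 79° counterclockwise sweep puts G at bearing 169°, so G = N + 12.8·(cos 169°, sin 169°) = (-48.56, -10.36). A1 meets GU tangentially, so NG is at right angles to GU, so GU runs along (−sin 169°, cos 169°); with |GU| = 38.7, U = (-55.95, -48.35). Then |BU| = |U − B| = 52.30.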